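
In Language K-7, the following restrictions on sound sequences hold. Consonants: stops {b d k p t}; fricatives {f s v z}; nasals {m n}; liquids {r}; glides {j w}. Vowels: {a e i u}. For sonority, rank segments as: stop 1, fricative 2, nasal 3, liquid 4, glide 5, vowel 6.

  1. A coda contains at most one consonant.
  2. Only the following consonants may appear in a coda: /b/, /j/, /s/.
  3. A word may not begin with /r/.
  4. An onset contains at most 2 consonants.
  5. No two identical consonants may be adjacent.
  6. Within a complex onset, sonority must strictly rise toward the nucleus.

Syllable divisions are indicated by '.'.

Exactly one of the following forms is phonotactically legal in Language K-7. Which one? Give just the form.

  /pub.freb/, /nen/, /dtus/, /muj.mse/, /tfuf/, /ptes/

/pub.freb/

/pub.freb/ — σ1 onset /p/, coda /b/ ok; σ2 onset /fr/ (2→4 rises), coda /b/ ok → phonotactically legal
/nen/ — violates constraint 2: syllable 1 coda contains /n/, which is not a licensed coda consonant → phonotactically illegal
/dtus/ — violates constraint 6: syllable 1 onset /dt/: /d/ (stop, 1) → /t/ (stop, 1) does not rise → phonotactically illegal
/muj.mse/ — violates constraint 6: syllable 2 onset /ms/: /m/ (nasal, 3) → /s/ (fricative, 2) does not rise → phonotactically illegal
/tfuf/ — violates constraint 2: syllable 1 coda contains /f/, which is not a licensed coda consonant → phonotactically illegal
/ptes/ — violates constraint 6: syllable 1 onset /pt/: /p/ (stop, 1) → /t/ (stop, 1) does not rise → phonotactically illegal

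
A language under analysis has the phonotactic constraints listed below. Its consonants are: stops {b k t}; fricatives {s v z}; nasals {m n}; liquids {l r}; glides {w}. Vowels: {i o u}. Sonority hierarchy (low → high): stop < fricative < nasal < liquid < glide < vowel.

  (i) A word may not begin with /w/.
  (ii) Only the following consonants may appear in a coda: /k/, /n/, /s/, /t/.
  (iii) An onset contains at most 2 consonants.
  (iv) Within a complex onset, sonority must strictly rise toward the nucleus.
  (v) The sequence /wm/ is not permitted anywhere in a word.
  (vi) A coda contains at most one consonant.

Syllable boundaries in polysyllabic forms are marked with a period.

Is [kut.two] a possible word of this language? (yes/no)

[kut.two] — σ1 onset /k/, coda /t/ ok; σ2 onset /tw/ (1→5 rises), coda /∅/ ok → licit

yes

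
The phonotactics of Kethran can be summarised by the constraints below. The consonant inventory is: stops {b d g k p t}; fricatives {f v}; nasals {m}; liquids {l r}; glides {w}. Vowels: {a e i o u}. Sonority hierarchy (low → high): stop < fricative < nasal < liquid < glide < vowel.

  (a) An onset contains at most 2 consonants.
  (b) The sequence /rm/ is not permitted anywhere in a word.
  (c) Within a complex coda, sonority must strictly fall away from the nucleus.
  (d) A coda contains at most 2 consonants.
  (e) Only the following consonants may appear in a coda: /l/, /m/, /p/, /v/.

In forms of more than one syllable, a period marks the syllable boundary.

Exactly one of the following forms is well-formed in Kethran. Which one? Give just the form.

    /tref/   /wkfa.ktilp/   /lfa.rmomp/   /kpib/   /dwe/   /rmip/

/dwe/

/tref/ — violates constraint (e): syllable 1 coda contains /f/, which is not a licensed coda consonant → ill-formed
/wkfa.ktilp/ — violates constraint (a): syllable 1 onset /wkf/ has 3 consonants (> 2) → ill-formed
/lfa.rmomp/ — violates constraint (b): contains banned sequence /rm/ → ill-formed
/kpib/ — violates constraint (e): syllable 1 coda contains /b/, which is not a licensed coda consonant → ill-formed
/dwe/ — σ1 onset /dw/ (2C), coda /∅/ ok → well-formed
/rmip/ — violates constraint (b): contains banned sequence /rm/ → ill-formed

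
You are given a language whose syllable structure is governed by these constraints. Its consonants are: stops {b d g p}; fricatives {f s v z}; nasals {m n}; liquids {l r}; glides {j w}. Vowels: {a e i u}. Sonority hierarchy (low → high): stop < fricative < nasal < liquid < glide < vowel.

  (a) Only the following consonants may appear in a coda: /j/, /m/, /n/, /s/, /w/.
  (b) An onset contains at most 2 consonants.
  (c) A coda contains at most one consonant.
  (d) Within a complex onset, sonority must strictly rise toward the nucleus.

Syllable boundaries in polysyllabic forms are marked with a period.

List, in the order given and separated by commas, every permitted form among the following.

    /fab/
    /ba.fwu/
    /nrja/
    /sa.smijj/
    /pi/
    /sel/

/ba.fwu/, /pi/

/fab/ — violates constraint (a): syllable 1 coda contains /b/, which is not a licensed coda consonant → not permitted
/ba.fwu/ — σ1 onset /b/, coda /∅/ ok; σ2 onset /fw/ (2→5 rises), coda /∅/ ok → permitted
/nrja/ — violates constraint (b): syllable 1 onset /nrj/ has 3 consonants (> 2) → not permitted
/sa.smijj/ — violates constraint (c): syllable 2 coda /jj/ has 2 consonants (> 1) → not permitted
/pi/ — σ1 onset /p/, coda /∅/ ok → permitted
/sel/ — violates constraint (a): syllable 1 coda contains /l/, which is not a licensed coda consonant → not permitted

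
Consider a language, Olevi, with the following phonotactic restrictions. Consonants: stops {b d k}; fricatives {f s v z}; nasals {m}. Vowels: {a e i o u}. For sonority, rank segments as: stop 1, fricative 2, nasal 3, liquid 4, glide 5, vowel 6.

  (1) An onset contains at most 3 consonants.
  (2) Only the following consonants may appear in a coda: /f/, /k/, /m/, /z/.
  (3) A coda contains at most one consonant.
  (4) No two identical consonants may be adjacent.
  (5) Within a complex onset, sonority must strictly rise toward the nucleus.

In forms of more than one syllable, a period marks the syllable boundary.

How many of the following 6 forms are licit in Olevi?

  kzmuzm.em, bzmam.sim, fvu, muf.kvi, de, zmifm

kzmuzm.em — violates constraint 3: syllable 1 coda /zm/ has 2 consonants (> 1) → illicit
bzmam.sim — σ1 onset /bzm/ (1→2→3 rises), coda /m/ ok; σ2 onset /s/, coda /m/ ok → licit
fvu — violates constraint 5: syllable 1 onset /fv/: /f/ (fricative, 2) → /v/ (fricative, 2) does not rise → illicit
muf.kvi — σ1 onset /m/, coda /f/ ok; σ2 onset /kv/ (1→2 rises), coda /∅/ ok → licit
de — σ1 onset /d/, coda /∅/ ok → licit
zmifm — violates constraint 3: syllable 1 coda /fm/ has 2 consonants (> 1) → illicit
Licit: bzmam.sim, muf.kvi, de → 3.

3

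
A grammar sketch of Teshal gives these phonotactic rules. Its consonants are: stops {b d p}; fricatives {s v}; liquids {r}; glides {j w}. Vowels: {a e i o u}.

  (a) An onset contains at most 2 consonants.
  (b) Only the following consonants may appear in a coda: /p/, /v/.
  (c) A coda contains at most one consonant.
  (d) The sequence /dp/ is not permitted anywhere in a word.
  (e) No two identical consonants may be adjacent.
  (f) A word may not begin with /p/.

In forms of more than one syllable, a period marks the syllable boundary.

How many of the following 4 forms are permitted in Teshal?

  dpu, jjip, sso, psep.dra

dpu — violates constraint (d): contains banned sequence /dp/ → not permitted
jjip — violates constraint (e): adjacent identical consonants /jj/ → not permitted
sso — violates constraint (e): adjacent identical consonants /ss/ → not permitted
psep.dra — violates constraint (f): word begins with /p/ → not permitted
No form is permitted → 0.

0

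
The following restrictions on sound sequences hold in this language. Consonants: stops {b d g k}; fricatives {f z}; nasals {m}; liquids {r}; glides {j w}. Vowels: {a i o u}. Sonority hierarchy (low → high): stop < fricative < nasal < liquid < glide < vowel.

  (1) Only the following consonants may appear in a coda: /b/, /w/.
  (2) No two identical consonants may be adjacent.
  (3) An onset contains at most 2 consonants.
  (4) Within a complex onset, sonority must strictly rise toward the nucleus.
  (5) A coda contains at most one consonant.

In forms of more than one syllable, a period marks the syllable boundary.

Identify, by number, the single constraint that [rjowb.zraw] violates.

5

[rjowb.zraw]: syllable 1 coda /wb/ has 2 consonants (> 1).
This is a violation of constraint 5: "A coda contains at most one consonant."
The remaining constraints (1, 2, 3, 4) are satisfied.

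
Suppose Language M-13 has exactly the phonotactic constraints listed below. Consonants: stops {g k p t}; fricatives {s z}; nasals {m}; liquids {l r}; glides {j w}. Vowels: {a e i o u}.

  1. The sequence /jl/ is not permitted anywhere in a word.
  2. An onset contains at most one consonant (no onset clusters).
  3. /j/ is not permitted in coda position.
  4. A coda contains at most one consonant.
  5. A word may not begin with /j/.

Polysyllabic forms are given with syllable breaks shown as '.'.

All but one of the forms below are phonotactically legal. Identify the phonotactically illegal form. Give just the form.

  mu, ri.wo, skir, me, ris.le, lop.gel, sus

mu — σ1 onset /m/, coda /∅/ ok → phonotactically legal
ri.wo — σ1 onset /r/, coda /∅/ ok; σ2 onset /w/, coda /∅/ ok → phonotactically legal
skir — violates constraint 2: syllable 1 onset /sk/ has 2 consonants (> 1) → phonotactically illegal
me — σ1 onset /m/, coda /∅/ ok → phonotactically legal
ris.le — σ1 onset /r/, coda /s/ ok; σ2 onset /l/, coda /∅/ ok → phonotactically legal
lop.gel — σ1 onset /l/, coda /p/ ok; σ2 onset /g/, coda /l/ ok → phonotactically legal
sus — σ1 onset /s/, coda /s/ ok → phonotactically legal

skir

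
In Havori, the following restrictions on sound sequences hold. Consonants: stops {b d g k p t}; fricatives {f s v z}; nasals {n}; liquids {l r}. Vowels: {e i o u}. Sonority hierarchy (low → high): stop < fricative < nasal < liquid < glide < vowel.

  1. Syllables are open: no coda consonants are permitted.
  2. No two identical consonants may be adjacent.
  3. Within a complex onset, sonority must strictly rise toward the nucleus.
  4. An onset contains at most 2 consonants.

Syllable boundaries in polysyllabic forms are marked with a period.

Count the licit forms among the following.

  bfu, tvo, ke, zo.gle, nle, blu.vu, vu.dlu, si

8

bfu — σ1 onset /bf/ (1→2 rises), coda /∅/ ok → licit
tvo — σ1 onset /tv/ (1→2 rises), coda /∅/ ok → licit
ke — σ1 onset /k/, coda /∅/ ok → licit
zo.gle — σ1 onset /z/, coda /∅/ ok; σ2 onset /gl/ (1→4 rises), coda /∅/ ok → licit
nle — σ1 onset /nl/ (3→4 rises), coda /∅/ ok → licit
blu.vu — σ1 onset /bl/ (1→4 rises), coda /∅/ ok; σ2 onset /v/, coda /∅/ ok → licit
vu.dlu — σ1 onset /v/, coda /∅/ ok; σ2 onset /dl/ (1→4 rises), coda /∅/ ok → licit
si — σ1 onset /s/, coda /∅/ ok → licit
Licit: bfu, tvo, ke, zo.gle, nle, blu.vu, vu.dlu, si → 8.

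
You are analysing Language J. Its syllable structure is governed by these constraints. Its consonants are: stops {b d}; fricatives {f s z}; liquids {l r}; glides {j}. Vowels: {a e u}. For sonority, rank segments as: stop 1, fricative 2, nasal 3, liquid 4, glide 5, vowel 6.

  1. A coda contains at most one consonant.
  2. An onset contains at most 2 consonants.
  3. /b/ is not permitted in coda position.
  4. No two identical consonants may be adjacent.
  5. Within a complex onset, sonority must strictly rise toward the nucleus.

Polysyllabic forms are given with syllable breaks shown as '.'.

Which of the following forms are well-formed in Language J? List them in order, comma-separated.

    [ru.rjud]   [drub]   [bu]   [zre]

[ru.rjud], [bu], [zre]

[ru.rjud] — σ1 onset /r/, coda /∅/ ok; σ2 onset /rj/ (4→5 rises), coda /d/ ok → well-formed
[drub] — violates constraint 3: syllable 1 coda contains /b/ → ill-formed
[bu] — σ1 onset /b/, coda /∅/ ok → well-formed
[zre] — σ1 onset /zr/ (2→4 rises), coda /∅/ ok → well-formed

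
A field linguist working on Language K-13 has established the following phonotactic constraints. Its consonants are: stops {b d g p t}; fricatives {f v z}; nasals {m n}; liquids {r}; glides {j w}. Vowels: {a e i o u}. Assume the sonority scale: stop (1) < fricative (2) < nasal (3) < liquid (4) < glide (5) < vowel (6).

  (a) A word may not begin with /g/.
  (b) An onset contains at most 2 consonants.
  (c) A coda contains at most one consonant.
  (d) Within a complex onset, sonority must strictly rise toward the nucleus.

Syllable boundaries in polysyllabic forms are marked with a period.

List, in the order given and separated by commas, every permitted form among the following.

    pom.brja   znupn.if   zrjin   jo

jo

pom.brja — violates constraint (b): syllable 2 onset /brj/ has 3 consonants (> 2) → not permitted
znupn.if — violates constraint (c): syllable 1 coda /pn/ has 2 consonants (> 1) → not permitted
zrjin — violates constraint (b): syllable 1 onset /zrj/ has 3 consonants (> 2) → not permitted
jo — σ1 onset /j/, coda /∅/ ok → permitted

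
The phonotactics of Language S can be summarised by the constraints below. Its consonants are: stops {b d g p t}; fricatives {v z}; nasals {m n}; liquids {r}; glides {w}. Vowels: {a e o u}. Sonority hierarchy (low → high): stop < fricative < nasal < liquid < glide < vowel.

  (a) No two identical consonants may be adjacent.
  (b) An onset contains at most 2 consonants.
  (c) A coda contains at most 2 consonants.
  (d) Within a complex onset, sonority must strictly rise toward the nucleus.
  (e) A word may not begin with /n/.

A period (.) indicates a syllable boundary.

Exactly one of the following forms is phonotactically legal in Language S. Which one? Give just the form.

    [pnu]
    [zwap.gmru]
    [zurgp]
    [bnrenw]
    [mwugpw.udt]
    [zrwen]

[pnu] — σ1 onset /pn/ (1→3 rises), coda /∅/ ok → phonotactically legal
[zwap.gmru] — violates constraint (b): syllable 2 onset /gmr/ has 3 consonants (> 2) → phonotactically illegal
[zurgp] — violates constraint (c): syllable 1 coda /rgp/ has 3 consonants (> 2) → phonotactically illegal
[bnrenw] — violates constraint (b): syllable 1 onset /bnr/ has 3 consonants (> 2) → phonotactically illegal
[mwugpw.udt] — violates constraint (c): syllable 1 coda /gpw/ has 3 consonants (> 2) → phonotactically illegal
[zrwen] — violates constraint (b): syllable 1 onset /zrw/ has 3 consonants (> 2) → phonotactically illegal

[pnu]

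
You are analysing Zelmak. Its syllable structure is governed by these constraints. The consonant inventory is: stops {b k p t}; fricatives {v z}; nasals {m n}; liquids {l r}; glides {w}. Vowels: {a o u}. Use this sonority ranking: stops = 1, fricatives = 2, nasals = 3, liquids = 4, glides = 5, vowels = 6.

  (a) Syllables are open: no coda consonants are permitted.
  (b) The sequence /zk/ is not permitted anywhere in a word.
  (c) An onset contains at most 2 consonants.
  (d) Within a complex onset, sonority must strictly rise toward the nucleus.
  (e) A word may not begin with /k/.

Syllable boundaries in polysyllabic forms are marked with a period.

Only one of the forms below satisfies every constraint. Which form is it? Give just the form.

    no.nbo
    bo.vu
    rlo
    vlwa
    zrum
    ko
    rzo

bo.vu

no.nbo — violates constraint (d): syllable 2 onset /nb/: /n/ (nasal, 3) → /b/ (stop, 1) does not rise → not permitted
bo.vu — σ1 onset /b/, coda /∅/ ok; σ2 onset /v/, coda /∅/ ok → permitted
rlo — violates constraint (d): syllable 1 onset /rl/: /r/ (liquid, 4) → /l/ (liquid, 4) does not rise → not permitted
vlwa — violates constraint (c): syllable 1 onset /vlw/ has 3 consonants (> 2) → not permitted
zrum — violates constraint (a): syllable 1 coda /m/ has 1 consonant (> 0) → not permitted
ko — violates constraint (e): word begins with /k/ → not permitted
rzo — violates constraint (d): syllable 1 onset /rz/: /r/ (liquid, 4) → /z/ (fricative, 2) does not rise → not permitted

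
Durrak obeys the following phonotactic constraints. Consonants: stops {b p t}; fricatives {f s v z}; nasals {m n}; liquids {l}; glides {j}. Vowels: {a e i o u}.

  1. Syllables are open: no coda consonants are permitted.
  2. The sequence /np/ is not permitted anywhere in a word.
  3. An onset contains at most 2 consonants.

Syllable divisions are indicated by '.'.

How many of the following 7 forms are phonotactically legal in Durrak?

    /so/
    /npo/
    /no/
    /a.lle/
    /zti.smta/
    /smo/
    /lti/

/so/ — σ1 onset /s/, coda /∅/ ok → phonotactically legal
/npo/ — violates constraint 2: contains banned sequence /np/ → phonotactically illegal
/no/ — σ1 onset /n/, coda /∅/ ok → phonotactically legal
/a.lle/ — σ1 onset /∅/, coda /∅/ ok; σ2 onset /ll/ (2C), coda /∅/ ok → phonotactically legal
/zti.smta/ — violates constraint 3: syllable 2 onset /smt/ has 3 consonants (> 2) → phonotactically illegal
/smo/ — σ1 onset /sm/ (2C), coda /∅/ ok → phonotactically legal
/lti/ — σ1 onset /lt/ (2C), coda /∅/ ok → phonotactically legal
Phonotactically legal: /so/, /no/, /a.lle/, /smo/, /lti/ → 5.

5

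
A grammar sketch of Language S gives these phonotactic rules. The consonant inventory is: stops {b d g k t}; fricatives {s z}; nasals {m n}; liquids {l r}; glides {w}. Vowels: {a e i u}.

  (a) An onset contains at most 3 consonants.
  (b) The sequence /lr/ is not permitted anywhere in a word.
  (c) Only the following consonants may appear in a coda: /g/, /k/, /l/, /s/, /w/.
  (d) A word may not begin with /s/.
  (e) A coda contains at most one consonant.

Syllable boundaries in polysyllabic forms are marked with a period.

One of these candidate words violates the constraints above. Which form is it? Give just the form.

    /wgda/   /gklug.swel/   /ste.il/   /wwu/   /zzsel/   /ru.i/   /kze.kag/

/wgda/ — σ1 onset /wgd/ (3C), coda /∅/ ok → licit
/gklug.swel/ — σ1 onset /gkl/ (3C), coda /g/ ok; σ2 onset /sw/ (2C), coda /l/ ok → licit
/ste.il/ — violates constraint (d): word begins with /s/ → illicit
/wwu/ — σ1 onset /ww/ (2C), coda /∅/ ok → licit
/zzsel/ — σ1 onset /zzs/ (3C), coda /l/ ok → licit
/ru.i/ — σ1 onset /r/, coda /∅/ ok; σ2 onset /∅/, coda /∅/ ok → licit
/kze.kag/ — σ1 onset /kz/ (2C), coda /∅/ ok; σ2 onset /k/, coda /g/ ok → licit

/ste.il/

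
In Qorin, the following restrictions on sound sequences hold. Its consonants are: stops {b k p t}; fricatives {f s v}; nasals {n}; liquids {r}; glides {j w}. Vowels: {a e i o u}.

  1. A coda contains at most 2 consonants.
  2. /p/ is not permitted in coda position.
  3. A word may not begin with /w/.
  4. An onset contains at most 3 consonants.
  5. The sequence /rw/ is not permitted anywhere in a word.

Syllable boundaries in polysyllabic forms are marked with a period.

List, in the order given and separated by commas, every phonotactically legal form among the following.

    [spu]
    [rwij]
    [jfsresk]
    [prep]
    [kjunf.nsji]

[spu] — σ1 onset /sp/ (2C), coda /∅/ ok → phonotactically legal
[rwij] — violates constraint 5: contains banned sequence /rw/ → phonotactically illegal
[jfsresk] — violates constraint 4: syllable 1 onset /jfsr/ has 4 consonants (> 3) → phonotactically illegal
[prep] — violates constraint 2: syllable 1 coda contains /p/ → phonotactically illegal
[kjunf.nsji] — σ1 onset /kj/ (2C), coda /nf/ (2C) ok; σ2 onset /nsj/ (3C), coda /∅/ ok → phonotactically legal

[spu], [kjunf.nsji]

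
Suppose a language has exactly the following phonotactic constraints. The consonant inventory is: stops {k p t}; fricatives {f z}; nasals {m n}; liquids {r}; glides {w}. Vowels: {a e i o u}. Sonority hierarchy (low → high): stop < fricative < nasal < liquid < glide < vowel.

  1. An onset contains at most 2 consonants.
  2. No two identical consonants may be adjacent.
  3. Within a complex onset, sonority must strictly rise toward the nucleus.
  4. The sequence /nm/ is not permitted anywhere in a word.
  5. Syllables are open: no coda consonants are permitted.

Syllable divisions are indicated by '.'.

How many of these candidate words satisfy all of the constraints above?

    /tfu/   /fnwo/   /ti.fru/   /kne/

/tfu/ — σ1 onset /tf/ (1→2 rises), coda /∅/ ok → phonotactically legal
/fnwo/ — violates constraint 1: syllable 1 onset /fnw/ has 3 consonants (> 2) → phonotactically illegal
/ti.fru/ — σ1 onset /t/, coda /∅/ ok; σ2 onset /fr/ (2→4 rises), coda /∅/ ok → phonotactically legal
/kne/ — σ1 onset /kn/ (1→3 rises), coda /∅/ ok → phonotactically legal
Phonotactically legal: /tfu/, /ti.fru/, /kne/ → 3.

3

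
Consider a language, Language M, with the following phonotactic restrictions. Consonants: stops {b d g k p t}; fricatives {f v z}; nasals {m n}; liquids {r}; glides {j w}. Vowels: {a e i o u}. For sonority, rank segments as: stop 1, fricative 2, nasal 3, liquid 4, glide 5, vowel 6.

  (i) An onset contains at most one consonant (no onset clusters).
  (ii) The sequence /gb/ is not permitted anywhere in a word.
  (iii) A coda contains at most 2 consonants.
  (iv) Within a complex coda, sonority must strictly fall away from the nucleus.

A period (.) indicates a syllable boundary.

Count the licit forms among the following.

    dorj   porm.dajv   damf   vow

dorj — violates constraint (iv): syllable 1 coda /rj/: /r/ (liquid, 4) → /j/ (glide, 5) does not fall → illicit
porm.dajv — σ1 onset /p/, coda /rm/ (4→3 falls) ok; σ2 onset /d/, coda /jv/ (5→2 falls) ok → licit
damf — σ1 onset /d/, coda /mf/ (3→2 falls) ok → licit
vow — σ1 onset /v/, coda /w/ ok → licit
Licit: porm.dajv, damf, vow → 3.

3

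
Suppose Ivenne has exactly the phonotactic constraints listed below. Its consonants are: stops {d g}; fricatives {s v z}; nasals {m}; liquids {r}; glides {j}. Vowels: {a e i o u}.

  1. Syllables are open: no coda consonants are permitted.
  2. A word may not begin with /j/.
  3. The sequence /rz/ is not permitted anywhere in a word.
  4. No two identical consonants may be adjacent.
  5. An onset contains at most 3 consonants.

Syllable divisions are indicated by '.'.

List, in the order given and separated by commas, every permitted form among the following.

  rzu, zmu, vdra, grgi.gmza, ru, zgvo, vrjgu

rzu — violates constraint 3: contains banned sequence /rz/ → not permitted
zmu — σ1 onset /zm/ (2C), coda /∅/ ok → permitted
vdra — σ1 onset /vdr/ (3C), coda /∅/ ok → permitted
grgi.gmza — σ1 onset /grg/ (3C), coda /∅/ ok; σ2 onset /gmz/ (3C), coda /∅/ ok → permitted
ru — σ1 onset /r/, coda /∅/ ok → permitted
zgvo — σ1 onset /zgv/ (3C), coda /∅/ ok → permitted
vrjgu — violates constraint 5: syllable 1 onset /vrjg/ has 4 consonants (> 3) → not permitted

zmu, vdra, grgi.gmza, ru, zgvo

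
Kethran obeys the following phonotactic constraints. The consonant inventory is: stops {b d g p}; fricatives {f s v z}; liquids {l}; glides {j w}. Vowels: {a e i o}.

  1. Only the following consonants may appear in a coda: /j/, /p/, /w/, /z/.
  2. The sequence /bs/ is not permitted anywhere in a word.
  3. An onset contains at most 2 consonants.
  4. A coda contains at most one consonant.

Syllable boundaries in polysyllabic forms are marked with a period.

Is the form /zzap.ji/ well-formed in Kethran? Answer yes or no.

/zzap.ji/ — σ1 onset /zz/ (2C), coda /p/ ok; σ2 onset /j/, coda /∅/ ok → well-formed

yes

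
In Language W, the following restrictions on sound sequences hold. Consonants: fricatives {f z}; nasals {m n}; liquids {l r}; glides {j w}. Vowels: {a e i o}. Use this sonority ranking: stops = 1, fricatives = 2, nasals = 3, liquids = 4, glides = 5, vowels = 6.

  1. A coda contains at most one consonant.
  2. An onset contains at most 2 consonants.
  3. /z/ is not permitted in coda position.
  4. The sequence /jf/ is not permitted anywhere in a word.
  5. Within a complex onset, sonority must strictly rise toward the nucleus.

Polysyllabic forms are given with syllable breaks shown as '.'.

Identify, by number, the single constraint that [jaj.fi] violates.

[jaj.fi]: contains banned sequence /jf/.
This is a violation of constraint 4: "The sequence /jf/ is not permitted anywhere in a word."
The remaining constraints (1, 2, 3, 5) are satisfied.

4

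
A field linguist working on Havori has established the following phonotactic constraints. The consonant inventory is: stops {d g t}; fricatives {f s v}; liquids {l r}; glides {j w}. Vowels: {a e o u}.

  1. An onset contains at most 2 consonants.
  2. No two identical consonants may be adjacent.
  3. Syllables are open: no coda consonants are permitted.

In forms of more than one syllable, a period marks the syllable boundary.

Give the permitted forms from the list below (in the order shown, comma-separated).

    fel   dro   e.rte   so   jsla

dro, e.rte, so

fel — violates constraint 3: syllable 1 coda /l/ has 1 consonant (> 0) → not permitted
dro — σ1 onset /dr/ (2C), coda /∅/ ok → permitted
e.rte — σ1 onset /∅/, coda /∅/ ok; σ2 onset /rt/ (2C), coda /∅/ ok → permitted
so — σ1 onset /s/, coda /∅/ ok → permitted
jsla — violates constraint 1: syllable 1 onset /jsl/ has 3 consonants (> 2) → not permitted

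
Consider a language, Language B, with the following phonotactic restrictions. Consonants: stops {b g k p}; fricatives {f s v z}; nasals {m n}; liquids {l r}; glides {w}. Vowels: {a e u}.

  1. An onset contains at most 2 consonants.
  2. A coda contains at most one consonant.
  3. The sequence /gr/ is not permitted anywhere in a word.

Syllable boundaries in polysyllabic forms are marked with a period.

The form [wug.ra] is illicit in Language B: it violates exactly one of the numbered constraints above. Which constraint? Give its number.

3

[wug.ra]: contains banned sequence /gr/.
This is a violation of constraint 3: "The sequence /gr/ is not permitted anywhere in a word."
The remaining constraints (1, 2) are satisfied.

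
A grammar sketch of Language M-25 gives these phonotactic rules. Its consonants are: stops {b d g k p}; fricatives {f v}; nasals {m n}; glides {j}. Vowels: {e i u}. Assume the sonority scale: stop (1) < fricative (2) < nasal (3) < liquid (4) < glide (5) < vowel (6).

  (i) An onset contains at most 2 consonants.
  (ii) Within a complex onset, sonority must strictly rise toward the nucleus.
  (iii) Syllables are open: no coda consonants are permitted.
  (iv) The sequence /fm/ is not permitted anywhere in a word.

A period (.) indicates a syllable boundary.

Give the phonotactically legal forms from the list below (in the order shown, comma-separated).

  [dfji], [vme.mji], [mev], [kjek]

[vme.mji]

[dfji] — violates constraint (i): syllable 1 onset /dfj/ has 3 consonants (> 2) → phonotactically illegal
[vme.mji] — σ1 onset /vm/ (2→3 rises), coda /∅/ ok; σ2 onset /mj/ (3→5 rises), coda /∅/ ok → phonotactically legal
[mev] — violates constraint (iii): syllable 1 coda /v/ has 1 consonant (> 0) → phonotactically illegal
[kjek] — violates constraint (iii): syllable 1 coda /k/ has 1 consonant (> 0) → phonotactically illegal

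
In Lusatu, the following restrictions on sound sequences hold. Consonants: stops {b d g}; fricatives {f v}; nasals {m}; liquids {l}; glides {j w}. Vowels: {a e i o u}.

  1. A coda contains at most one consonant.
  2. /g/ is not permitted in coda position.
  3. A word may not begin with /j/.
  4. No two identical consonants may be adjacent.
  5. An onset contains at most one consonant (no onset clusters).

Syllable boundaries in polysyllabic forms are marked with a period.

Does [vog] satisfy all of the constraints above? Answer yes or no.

[vog] — violates constraint 2: syllable 1 coda contains /g/ → phonotactically illegal

no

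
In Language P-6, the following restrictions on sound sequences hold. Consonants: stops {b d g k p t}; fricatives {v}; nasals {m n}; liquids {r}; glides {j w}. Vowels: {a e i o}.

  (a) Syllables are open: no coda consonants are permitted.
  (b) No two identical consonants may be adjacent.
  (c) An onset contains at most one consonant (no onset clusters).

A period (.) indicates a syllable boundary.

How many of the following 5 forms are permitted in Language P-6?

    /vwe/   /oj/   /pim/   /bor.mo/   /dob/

/vwe/ — violates constraint (c): syllable 1 onset /vw/ has 2 consonants (> 1) → not permitted
/oj/ — violates constraint (a): syllable 1 coda /j/ has 1 consonant (> 0) → not permitted
/pim/ — violates constraint (a): syllable 1 coda /m/ has 1 consonant (> 0) → not permitted
/bor.mo/ — violates constraint (a): syllable 1 coda /r/ has 1 consonant (> 0) → not permitted
/dob/ — violates constraint (a): syllable 1 coda /b/ has 1 consonant (> 0) → not permitted
No form is permitted → 0.

0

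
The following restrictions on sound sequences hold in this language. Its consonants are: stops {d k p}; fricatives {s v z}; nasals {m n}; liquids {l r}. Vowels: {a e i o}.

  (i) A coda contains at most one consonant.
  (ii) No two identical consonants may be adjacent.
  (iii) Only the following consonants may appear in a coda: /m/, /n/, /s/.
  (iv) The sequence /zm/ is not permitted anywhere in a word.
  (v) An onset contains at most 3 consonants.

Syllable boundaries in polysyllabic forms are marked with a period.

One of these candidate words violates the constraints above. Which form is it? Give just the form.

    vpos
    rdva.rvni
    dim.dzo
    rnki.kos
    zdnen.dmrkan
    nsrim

zdnen.dmrkan

vpos — σ1 onset /vp/ (2C), coda /s/ ok → well-formed
rdva.rvni — σ1 onset /rdv/ (3C), coda /∅/ ok; σ2 onset /rvn/ (3C), coda /∅/ ok → well-formed
dim.dzo — σ1 onset /d/, coda /m/ ok; σ2 onset /dz/ (2C), coda /∅/ ok → well-formed
rnki.kos — σ1 onset /rnk/ (3C), coda /∅/ ok; σ2 onset /k/, coda /s/ ok → well-formed
zdnen.dmrkan — violates constraint (v): syllable 2 onset /dmrk/ has 4 consonants (> 3) → ill-formed
nsrim — σ1 onset /nsr/ (3C), coda /m/ ok → well-formed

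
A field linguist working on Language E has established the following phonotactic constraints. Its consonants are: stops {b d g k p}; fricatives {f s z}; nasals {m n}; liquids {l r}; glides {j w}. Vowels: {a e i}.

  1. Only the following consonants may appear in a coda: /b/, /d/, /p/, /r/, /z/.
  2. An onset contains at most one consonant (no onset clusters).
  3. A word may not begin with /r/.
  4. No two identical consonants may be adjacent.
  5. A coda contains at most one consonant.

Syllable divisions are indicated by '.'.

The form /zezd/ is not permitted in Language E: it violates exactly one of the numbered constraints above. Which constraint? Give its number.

/zezd/: syllable 1 coda /zd/ has 2 consonants (> 1).
This is a violation of constraint 5: "A coda contains at most one consonant."
The remaining constraints (1, 2, 3, 4) are satisfied.

5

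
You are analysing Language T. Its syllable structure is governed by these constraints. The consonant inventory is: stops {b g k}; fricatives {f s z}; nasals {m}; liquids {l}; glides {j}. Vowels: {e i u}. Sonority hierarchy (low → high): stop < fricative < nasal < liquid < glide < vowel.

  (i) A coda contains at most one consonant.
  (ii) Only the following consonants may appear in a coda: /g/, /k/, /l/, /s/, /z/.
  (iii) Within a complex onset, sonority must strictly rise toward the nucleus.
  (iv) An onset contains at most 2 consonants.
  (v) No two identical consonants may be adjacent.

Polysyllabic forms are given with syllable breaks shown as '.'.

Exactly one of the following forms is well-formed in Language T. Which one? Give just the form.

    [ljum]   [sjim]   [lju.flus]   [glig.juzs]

[lju.flus]

[ljum] — violates constraint (ii): syllable 1 coda contains /m/, which is not a licensed coda consonant → ill-formed
[sjim] — violates constraint (ii): syllable 1 coda contains /m/, which is not a licensed coda consonant → ill-formed
[lju.flus] — σ1 onset /lj/ (4→5 rises), coda /∅/ ok; σ2 onset /fl/ (2→4 rises), coda /s/ ok → well-formed
[glig.juzs] — violates constraint (i): syllable 2 coda /zs/ has 2 consonants (> 1) → ill-formed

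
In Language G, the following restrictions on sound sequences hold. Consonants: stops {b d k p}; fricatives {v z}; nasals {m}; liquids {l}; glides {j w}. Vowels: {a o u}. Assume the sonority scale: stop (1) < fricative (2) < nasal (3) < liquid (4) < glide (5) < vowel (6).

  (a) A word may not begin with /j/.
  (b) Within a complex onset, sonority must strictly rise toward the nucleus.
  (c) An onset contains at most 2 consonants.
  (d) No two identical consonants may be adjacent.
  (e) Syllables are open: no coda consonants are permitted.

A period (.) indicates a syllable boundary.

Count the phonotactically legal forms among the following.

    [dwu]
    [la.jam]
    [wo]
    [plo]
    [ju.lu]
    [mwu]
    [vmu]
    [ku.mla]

6

[dwu] — σ1 onset /dw/ (1→5 rises), coda /∅/ ok → phonotactically legal
[la.jam] — violates constraint (e): syllable 2 coda /m/ has 1 consonant (> 0) → phonotactically illegal
[wo] — σ1 onset /w/, coda /∅/ ok → phonotactically legal
[plo] — σ1 onset /pl/ (1→4 rises), coda /∅/ ok → phonotactically legal
[ju.lu] — violates constraint (a): word begins with /j/ → phonotactically illegal
[mwu] — σ1 onset /mw/ (3→5 rises), coda /∅/ ok → phonotactically legal
[vmu] — σ1 onset /vm/ (2→3 rises), coda /∅/ ok → phonotactically legal
[ku.mla] — σ1 onset /k/, coda /∅/ ok; σ2 onset /ml/ (3→4 rises), coda /∅/ ok → phonotactically legal
Phonotactically legal: [dwu], [wo], [plo], [mwu], [vmu], [ku.mla] → 6.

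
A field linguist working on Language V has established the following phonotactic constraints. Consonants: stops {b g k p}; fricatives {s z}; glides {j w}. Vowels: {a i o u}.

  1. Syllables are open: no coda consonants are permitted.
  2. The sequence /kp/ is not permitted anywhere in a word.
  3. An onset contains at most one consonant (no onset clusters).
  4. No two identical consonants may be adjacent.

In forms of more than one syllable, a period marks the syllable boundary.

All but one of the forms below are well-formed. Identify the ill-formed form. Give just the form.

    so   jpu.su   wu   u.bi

jpu.su

so — σ1 onset /s/, coda /∅/ ok → well-formed
jpu.su — violates constraint 3: syllable 1 onset /jp/ has 2 consonants (> 1) → ill-formed
wu — σ1 onset /w/, coda /∅/ ok → well-formed
u.bi — σ1 onset /∅/, coda /∅/ ok; σ2 onset /b/, coda /∅/ ok → well-formed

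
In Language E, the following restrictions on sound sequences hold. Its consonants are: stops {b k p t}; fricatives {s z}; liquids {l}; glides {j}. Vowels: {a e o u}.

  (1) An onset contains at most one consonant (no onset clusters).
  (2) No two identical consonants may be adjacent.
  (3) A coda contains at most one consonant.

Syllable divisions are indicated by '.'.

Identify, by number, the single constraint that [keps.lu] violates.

3

[keps.lu]: syllable 1 coda /ps/ has 2 consonants (> 1).
This is a violation of constraint 3: "A coda contains at most one consonant."
The remaining constraints (1, 2) are satisfied.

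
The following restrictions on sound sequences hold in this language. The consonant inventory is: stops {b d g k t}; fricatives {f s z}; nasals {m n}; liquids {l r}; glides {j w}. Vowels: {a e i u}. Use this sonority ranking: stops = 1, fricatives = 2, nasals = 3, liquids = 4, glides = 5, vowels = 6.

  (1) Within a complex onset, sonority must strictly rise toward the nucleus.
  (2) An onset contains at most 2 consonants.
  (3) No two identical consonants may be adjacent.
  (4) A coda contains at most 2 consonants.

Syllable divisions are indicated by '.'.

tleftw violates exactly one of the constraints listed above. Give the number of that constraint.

tleftw: syllable 1 coda /ftw/ has 3 consonants (> 2).
This is a violation of constraint 4: "A coda contains at most 2 consonants."
The remaining constraints (1, 2, 3) are satisfied.

4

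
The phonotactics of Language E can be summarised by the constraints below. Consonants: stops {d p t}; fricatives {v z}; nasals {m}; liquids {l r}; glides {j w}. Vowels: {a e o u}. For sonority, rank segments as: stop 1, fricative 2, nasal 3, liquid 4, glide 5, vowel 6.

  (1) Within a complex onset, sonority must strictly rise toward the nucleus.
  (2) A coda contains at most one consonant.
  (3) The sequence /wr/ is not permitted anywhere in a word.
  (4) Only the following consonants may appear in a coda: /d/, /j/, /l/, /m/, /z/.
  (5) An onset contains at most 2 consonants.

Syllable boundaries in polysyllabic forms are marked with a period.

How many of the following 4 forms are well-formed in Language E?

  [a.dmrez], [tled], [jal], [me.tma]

[a.dmrez] — violates constraint 5: syllable 2 onset /dmr/ has 3 consonants (> 2) → ill-formed
[tled] — σ1 onset /tl/ (1→4 rises), coda /d/ ok → well-formed
[jal] — σ1 onset /j/, coda /l/ ok → well-formed
[me.tma] — σ1 onset /m/, coda /∅/ ok; σ2 onset /tm/ (1→3 rises), coda /∅/ ok → well-formed
Well-formed: [tled], [jal], [me.tma] → 3.

3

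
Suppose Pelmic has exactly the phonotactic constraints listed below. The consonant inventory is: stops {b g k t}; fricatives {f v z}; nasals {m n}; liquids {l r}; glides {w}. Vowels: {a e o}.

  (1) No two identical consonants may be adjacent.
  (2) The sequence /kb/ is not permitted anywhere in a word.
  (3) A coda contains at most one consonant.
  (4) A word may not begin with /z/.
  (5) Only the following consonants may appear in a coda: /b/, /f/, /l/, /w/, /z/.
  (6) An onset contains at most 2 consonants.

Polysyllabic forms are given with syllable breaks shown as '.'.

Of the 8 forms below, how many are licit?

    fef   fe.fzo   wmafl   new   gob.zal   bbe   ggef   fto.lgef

5

fef — σ1 onset /f/, coda /f/ ok → licit
fe.fzo — σ1 onset /f/, coda /∅/ ok; σ2 onset /fz/ (2C), coda /∅/ ok → licit
wmafl — violates constraint 3: syllable 1 coda /fl/ has 2 consonants (> 1) → illicit
new — σ1 onset /n/, coda /w/ ok → licit
gob.zal — σ1 onset /g/, coda /b/ ok; σ2 onset /z/, coda /l/ ok → licit
bbe — violates constraint 1: adjacent identical consonants /bb/ → illicit
ggef — violates constraint 1: adjacent identical consonants /gg/ → illicit
fto.lgef — σ1 onset /ft/ (2C), coda /∅/ ok; σ2 onset /lg/ (2C), coda /f/ ok → licit
Licit: fef, fe.fzo, new, gob.zal, fto.lgef → 5.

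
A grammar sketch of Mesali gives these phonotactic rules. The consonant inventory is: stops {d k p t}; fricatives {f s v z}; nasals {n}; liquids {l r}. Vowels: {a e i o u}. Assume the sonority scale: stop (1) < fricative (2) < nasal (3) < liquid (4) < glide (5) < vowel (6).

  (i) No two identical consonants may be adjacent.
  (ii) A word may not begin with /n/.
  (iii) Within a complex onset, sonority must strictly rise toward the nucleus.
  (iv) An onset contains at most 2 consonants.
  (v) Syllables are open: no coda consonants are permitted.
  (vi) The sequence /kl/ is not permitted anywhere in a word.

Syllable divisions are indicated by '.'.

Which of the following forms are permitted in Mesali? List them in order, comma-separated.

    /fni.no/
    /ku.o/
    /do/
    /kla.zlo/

/fni.no/ — σ1 onset /fn/ (2→3 rises), coda /∅/ ok; σ2 onset /n/, coda /∅/ ok → permitted
/ku.o/ — σ1 onset /k/, coda /∅/ ok; σ2 onset /∅/, coda /∅/ ok → permitted
/do/ — σ1 onset /d/, coda /∅/ ok → permitted
/kla.zlo/ — violates constraint (vi): contains banned sequence /kl/ → not permitted

/fni.no/, /ku.o/, /do/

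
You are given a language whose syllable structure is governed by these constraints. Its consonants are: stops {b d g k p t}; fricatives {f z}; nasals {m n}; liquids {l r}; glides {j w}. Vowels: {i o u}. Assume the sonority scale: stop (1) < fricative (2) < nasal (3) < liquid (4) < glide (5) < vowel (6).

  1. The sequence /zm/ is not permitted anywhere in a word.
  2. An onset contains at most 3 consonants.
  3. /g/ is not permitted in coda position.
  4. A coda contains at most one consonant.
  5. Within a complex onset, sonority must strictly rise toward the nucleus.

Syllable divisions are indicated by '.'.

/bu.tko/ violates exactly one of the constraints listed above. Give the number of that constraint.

5

/bu.tko/: syllable 2 onset /tk/: /t/ (stop, 1) → /k/ (stop, 1) does not rise.
This is a violation of constraint 5: "Within a complex onset, sonority must strictly rise toward the nucleus."
The remaining constraints (1, 2, 3, 4) are satisfied.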